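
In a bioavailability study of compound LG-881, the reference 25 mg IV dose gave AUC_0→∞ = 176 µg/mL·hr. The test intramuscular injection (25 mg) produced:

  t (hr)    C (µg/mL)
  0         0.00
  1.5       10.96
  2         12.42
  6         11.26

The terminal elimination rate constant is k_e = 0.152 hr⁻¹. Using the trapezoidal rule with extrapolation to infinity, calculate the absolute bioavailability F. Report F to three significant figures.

F = 0.770

Trapezoidal AUC_0→6 (intramuscular injection):
  [0→1.5]: (0.00+10.96)/2 × 1.5 = 8.22
  [1.5→2]: (10.96+12.42)/2 × 0.5 = 5.845
  [2→6]: (12.42+11.26)/2 × 4 = 47.36
  Sum = 61.425 µg/mL·hr
Tail: C_last/k_e = 11.26/0.152 = 74.079
AUC_0→∞ (intramuscular injection) = 61.425 + 74.079 = 135.504 µg/mL·hr
F = (AUC_ev/D_ev)/(AUC_iv/D_iv) = (135.504/25)/(176/25) = 5.42016/7.04 = 0.7699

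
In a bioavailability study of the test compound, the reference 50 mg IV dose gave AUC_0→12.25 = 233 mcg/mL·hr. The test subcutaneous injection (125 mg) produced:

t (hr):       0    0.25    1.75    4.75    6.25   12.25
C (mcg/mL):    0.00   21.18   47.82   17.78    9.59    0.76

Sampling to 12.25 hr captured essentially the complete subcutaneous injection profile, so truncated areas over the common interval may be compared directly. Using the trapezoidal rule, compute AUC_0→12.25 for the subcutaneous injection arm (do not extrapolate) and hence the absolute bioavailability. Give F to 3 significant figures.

F = 0.351

Trapezoidal AUC_0→12.25 (subcutaneous injection):
  [0→0.25]: (0.00+21.18)/2 × 0.25 = 2.6475
  [0.25→1.75]: (21.18+47.82)/2 × 1.5 = 51.75
  [1.75→4.75]: (47.82+17.78)/2 × 3 = 98.4
  [4.75→6.25]: (17.78+9.59)/2 × 1.5 = 20.5275
  [6.25→12.25]: (9.59+0.76)/2 × 6 = 31.05
  Sum = 204.375 mcg/mL·hr
F = (AUC_ev/D_ev)/(AUC_iv/D_iv) = (204.375/125)/(233/50) = 1.635/4.66 = 0.3509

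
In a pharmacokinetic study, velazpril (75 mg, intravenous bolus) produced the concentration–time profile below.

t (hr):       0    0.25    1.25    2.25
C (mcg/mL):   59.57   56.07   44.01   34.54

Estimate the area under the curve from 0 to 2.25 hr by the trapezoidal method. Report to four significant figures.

AUC = 103.8 mcg/mL·hr

Trapezoidal AUC_0→2.25:
  [0→0.25]: (59.57+56.07)/2 × 0.25 = 14.455
  [0.25→1.25]: (56.07+44.01)/2 × 1 = 50.04
  [1.25→2.25]: (44.01+34.54)/2 × 1 = 39.275
  Sum = 103.77 mcg/mL·hr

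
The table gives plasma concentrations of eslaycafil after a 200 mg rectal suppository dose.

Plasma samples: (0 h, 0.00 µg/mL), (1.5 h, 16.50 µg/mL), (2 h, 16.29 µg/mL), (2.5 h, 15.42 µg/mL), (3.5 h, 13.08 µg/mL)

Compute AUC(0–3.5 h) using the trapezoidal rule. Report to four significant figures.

AUC = 42.75 µg/mL·h

Trapezoidal AUC_0→3.5:
  [0→1.5]: (0.00+16.50)/2 × 1.5 = 12.375
  [1.5→2]: (16.50+16.29)/2 × 0.5 = 8.1975
  [2→2.5]: (16.29+15.42)/2 × 0.5 = 7.9275
  [2.5→3.5]: (15.42+13.08)/2 × 1 = 14.25
  Sum = 42.75 µg/mL·h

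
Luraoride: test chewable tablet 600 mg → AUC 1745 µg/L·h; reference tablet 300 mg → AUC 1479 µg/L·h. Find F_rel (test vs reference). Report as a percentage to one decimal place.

F_rel = (AUC_test/D_test) / (AUC_ref/D_ref)
      = (1745/600) / (1479/300)
      = 2.90833 / 4.93 = 0.5899 = 58.99%

F_rel = 59.0%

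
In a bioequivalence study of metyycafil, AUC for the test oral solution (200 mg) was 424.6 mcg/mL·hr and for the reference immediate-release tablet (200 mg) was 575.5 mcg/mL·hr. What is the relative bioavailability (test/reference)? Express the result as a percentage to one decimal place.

F_rel = (AUC_test/D_test) / (AUC_ref/D_ref)
      = (424.6/200) / (575.5/200)
      = 2.123 / 2.8775 = 0.7378 = 73.78%

F_rel = 73.8%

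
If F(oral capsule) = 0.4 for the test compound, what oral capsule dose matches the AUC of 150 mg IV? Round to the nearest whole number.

For equal systemic exposure: F × D_ev = D_iv
D_ev = D_iv / F = 150 / 0.4 = 375 mg

D_oral = 375 mg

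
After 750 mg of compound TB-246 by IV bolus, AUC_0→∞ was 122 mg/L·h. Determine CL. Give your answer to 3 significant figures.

CL = Dose_iv / AUC_0→∞
   = 750 / 122 = 6.14754 L/h

CL = 6.15 L/h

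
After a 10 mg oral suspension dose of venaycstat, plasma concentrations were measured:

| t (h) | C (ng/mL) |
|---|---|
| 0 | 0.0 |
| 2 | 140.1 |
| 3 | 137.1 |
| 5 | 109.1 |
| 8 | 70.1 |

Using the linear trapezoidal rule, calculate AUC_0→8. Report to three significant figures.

AUC = 794 ng/mL·h

Trapezoidal AUC_0→8:
  [0→2]: (0.0+140.1)/2 × 2 = 140.1
  [2→3]: (140.1+137.1)/2 × 1 = 138.6
  [3→5]: (137.1+109.1)/2 × 2 = 246.2
  [5→8]: (109.1+70.1)/2 × 3 = 268.8
  Sum = 793.7 ng/mL·h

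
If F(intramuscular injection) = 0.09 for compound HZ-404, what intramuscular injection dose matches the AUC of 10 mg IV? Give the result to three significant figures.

D_intramuscular = 111 mg

For equal systemic exposure: F × D_ev = D_iv
D_ev = D_iv / F = 10 / 0.09 = 111.111 mg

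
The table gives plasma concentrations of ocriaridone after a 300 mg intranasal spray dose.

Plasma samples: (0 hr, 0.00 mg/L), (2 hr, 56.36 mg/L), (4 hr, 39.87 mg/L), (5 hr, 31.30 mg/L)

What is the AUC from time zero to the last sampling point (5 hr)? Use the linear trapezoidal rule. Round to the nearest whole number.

AUC = 188 mg/L·hr

Trapezoidal AUC_0→5:
  [0→2]: (0.00+56.36)/2 × 2 = 56.36
  [2→4]: (56.36+39.87)/2 × 2 = 96.23
  [4→5]: (39.87+31.30)/2 × 1 = 35.585
  Sum = 188.175 mg/L·hr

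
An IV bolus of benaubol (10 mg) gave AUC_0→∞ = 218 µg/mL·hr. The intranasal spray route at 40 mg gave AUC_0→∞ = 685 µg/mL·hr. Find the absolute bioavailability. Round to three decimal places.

F = (AUC_ev / D_ev) / (AUC_iv / D_iv)
  = (685/40) / (218/10)
  = 17.125 / 21.8 = 0.7856

F = 0.786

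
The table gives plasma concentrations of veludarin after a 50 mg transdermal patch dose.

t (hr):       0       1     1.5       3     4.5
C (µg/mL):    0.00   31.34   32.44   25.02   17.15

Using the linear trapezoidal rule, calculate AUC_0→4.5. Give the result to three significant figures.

AUC = 106 µg/mL·hr

Trapezoidal AUC_0→4.5:
  [0→1]: (0.00+31.34)/2 × 1 = 15.67
  [1→1.5]: (31.34+32.44)/2 × 0.5 = 15.945
  [1.5→3]: (32.44+25.02)/2 × 1.5 = 43.095
  [3→4.5]: (25.02+17.15)/2 × 1.5 = 31.6275
  Sum = 106.3375 µg/mL·hr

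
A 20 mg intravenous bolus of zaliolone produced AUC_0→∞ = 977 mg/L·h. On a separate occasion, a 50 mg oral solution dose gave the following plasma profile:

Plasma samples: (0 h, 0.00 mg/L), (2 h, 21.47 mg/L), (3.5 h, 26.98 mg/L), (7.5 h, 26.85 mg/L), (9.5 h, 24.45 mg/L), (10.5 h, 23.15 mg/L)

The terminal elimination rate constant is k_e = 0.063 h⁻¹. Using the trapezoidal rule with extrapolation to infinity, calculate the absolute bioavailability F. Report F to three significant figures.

F = 0.249

Trapezoidal AUC_0→10.5 (oral solution):
  [0→2]: (0.00+21.47)/2 × 2 = 21.47
  [2→3.5]: (21.47+26.98)/2 × 1.5 = 36.3375
  [3.5→7.5]: (26.98+26.85)/2 × 4 = 107.66
  [7.5→9.5]: (26.85+24.45)/2 × 2 = 51.3
  [9.5→10.5]: (24.45+23.15)/2 × 1 = 23.8
  Sum = 240.5675 mg/L·h
Tail: C_last/k_e = 23.15/0.063 = 367.460
AUC_0→∞ (oral solution) = 240.5675 + 367.460 = 608.0275 mg/L·h
F = (AUC_ev/D_ev)/(AUC_iv/D_iv) = (608.0275/50)/(977/20) = 12.16055/48.85 = 0.2489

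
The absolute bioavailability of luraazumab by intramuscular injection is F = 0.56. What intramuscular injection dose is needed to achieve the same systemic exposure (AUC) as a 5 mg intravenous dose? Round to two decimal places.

For equal systemic exposure: F × D_ev = D_iv
D_ev = D_iv / F = 5 / 0.56 = 8.92857 mg

D_intramuscular = 8.93 mg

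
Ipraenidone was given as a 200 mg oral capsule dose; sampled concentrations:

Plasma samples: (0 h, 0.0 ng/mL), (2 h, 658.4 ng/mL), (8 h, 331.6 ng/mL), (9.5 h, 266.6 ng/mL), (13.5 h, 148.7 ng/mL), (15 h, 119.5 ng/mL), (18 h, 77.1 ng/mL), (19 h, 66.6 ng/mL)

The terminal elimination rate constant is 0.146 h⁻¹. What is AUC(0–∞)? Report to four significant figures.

AUC = 5932 ng/mL·h

Trapezoidal AUC_0→19:
  [0→2]: (0.0+658.4)/2 × 2 = 658.4
  [2→8]: (658.4+331.6)/2 × 6 = 2970.0
  [8→9.5]: (331.6+266.6)/2 × 1.5 = 448.65
  [9.5→13.5]: (266.6+148.7)/2 × 4 = 830.6
  [13.5→15]: (148.7+119.5)/2 × 1.5 = 201.15
  [15→18]: (119.5+77.1)/2 × 3 = 294.9
  [18→19]: (77.1+66.6)/2 × 1 = 71.85
  Sum = 5475.55 ng/mL·h
Extrapolated tail: C_last / k_e = 66.6 / 0.146 = 456.164
AUC_0→∞ = 5475.55 + 456.164 = 5931.714 ng/mL·h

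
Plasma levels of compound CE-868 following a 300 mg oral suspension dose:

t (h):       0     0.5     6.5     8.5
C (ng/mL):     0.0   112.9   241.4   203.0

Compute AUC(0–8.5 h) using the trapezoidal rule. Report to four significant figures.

AUC = 1536 ng/mL·h

Trapezoidal AUC_0→8.5:
  [0→0.5]: (0.0+112.9)/2 × 0.5 = 28.225
  [0.5→6.5]: (112.9+241.4)/2 × 6 = 1062.9
  [6.5→8.5]: (241.4+203.0)/2 × 2 = 444.4
  Sum = 1535.525 ng/mL·h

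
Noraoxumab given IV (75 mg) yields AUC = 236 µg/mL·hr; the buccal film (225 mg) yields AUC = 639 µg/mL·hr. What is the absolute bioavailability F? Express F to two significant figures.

F = 0.90

F = (AUC_ev / D_ev) / (AUC_iv / D_iv)
  = (639/225) / (236/75)
  = 2.84 / 3.14667 = 0.9025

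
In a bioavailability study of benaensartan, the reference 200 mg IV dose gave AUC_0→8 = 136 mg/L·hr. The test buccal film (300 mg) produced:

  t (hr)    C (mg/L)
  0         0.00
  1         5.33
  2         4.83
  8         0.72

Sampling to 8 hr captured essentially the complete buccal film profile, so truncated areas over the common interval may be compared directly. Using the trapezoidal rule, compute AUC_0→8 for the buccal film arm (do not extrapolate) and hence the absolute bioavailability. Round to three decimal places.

F = 0.120

Trapezoidal AUC_0→8 (buccal film):
  [0→1]: (0.00+5.33)/2 × 1 = 2.665
  [1→2]: (5.33+4.83)/2 × 1 = 5.08
  [2→8]: (4.83+0.72)/2 × 6 = 16.65
  Sum = 24.395 mg/L·hr
F = (AUC_ev/D_ev)/(AUC_iv/D_iv) = (24.395/300)/(136/200) = 0.0813167/0.68 = 0.1196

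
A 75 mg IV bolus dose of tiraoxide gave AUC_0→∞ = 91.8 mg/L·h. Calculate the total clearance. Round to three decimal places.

CL = Dose_iv / AUC_0→∞
   = 75 / 91.8 = 0.816993 L/h

CL = 0.817 L/h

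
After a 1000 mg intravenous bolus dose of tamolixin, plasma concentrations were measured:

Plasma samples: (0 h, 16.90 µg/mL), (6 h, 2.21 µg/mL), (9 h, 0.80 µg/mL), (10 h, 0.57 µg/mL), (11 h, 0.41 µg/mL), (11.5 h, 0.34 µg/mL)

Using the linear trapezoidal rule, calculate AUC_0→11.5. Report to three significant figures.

Trapezoidal AUC_0→11.5:
  [0→6]: (16.90+2.21)/2 × 6 = 57.33
  [6→9]: (2.21+0.80)/2 × 3 = 4.515
  [9→10]: (0.80+0.57)/2 × 1 = 0.685
  [10→11]: (0.57+0.41)/2 × 1 = 0.49
  [11→11.5]: (0.41+0.34)/2 × 0.5 = 0.1875
  Sum = 63.2075 µg/mL·h

AUC = 63.2 µg/mL·h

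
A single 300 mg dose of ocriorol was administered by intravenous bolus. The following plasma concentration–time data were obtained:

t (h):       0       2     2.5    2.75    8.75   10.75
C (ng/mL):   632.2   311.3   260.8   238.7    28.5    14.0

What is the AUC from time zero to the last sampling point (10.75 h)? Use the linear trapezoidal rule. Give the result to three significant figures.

Trapezoidal AUC_0→10.75:
  [0→2]: (632.2+311.3)/2 × 2 = 943.5
  [2→2.5]: (311.3+260.8)/2 × 0.5 = 143.025
  [2.5→2.75]: (260.8+238.7)/2 × 0.25 = 62.4375
  [2.75→8.75]: (238.7+28.5)/2 × 6 = 801.6
  [8.75→10.75]: (28.5+14.0)/2 × 2 = 42.5
  Sum = 1993.0625 ng/mL·h

AUC = 1990 ng/mL·h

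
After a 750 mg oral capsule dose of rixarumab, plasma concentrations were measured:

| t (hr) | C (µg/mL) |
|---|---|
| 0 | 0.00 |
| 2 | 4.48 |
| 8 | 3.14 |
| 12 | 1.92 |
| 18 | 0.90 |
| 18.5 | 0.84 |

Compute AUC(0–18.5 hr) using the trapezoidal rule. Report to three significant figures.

Trapezoidal AUC_0→18.5:
  [0→2]: (0.00+4.48)/2 × 2 = 4.48
  [2→8]: (4.48+3.14)/2 × 6 = 22.86
  [8→12]: (3.14+1.92)/2 × 4 = 10.12
  [12→18]: (1.92+0.90)/2 × 6 = 8.46
  [18→18.5]: (0.90+0.84)/2 × 0.5 = 0.435
  Sum = 46.355 µg/mL·hr

AUC = 46.4 µg/mL·hr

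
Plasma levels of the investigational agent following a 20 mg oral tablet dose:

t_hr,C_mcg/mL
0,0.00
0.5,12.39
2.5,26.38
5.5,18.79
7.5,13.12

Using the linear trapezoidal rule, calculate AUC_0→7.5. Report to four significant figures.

Trapezoidal AUC_0→7.5:
  [0→0.5]: (0.00+12.39)/2 × 0.5 = 3.0975
  [0.5→2.5]: (12.39+26.38)/2 × 2 = 38.77
  [2.5→5.5]: (26.38+18.79)/2 × 3 = 67.755
  [5.5→7.5]: (18.79+13.12)/2 × 2 = 31.91
  Sum = 141.5325 mcg/mL·hr

AUC = 141.5 mcg/mL·hr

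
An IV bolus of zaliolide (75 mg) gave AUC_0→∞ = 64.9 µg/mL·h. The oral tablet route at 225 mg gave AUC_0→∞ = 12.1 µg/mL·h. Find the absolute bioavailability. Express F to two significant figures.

F = (AUC_ev / D_ev) / (AUC_iv / D_iv)
  = (12.1/225) / (64.9/75)
  = 0.0537778 / 0.865333 = 0.0621

F = 0.062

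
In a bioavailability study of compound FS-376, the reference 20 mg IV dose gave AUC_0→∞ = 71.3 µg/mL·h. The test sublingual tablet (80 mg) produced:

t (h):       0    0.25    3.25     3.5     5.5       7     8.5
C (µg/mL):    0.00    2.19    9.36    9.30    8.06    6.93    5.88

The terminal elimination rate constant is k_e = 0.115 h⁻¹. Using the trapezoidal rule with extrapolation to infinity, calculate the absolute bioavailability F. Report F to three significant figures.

Trapezoidal AUC_0→8.5 (sublingual tablet):
  [0→0.25]: (0.00+2.19)/2 × 0.25 = 0.27375
  [0.25→3.25]: (2.19+9.36)/2 × 3 = 17.325
  [3.25→3.5]: (9.36+9.30)/2 × 0.25 = 2.3325
  [3.5→5.5]: (9.30+8.06)/2 × 2 = 17.36
  [5.5→7]: (8.06+6.93)/2 × 1.5 = 11.2425
  [7→8.5]: (6.93+5.88)/2 × 1.5 = 9.6075
  Sum = 58.14125 µg/mL·h
Tail: C_last/k_e = 5.88/0.115 = 51.130
AUC_0→∞ (sublingual tablet) = 58.14125 + 51.130 = 109.27125 µg/mL·h
F = (AUC_ev/D_ev)/(AUC_iv/D_iv) = (109.27125/80)/(71.3/20) = 1.36589/3.565 = 0.3831

F = 0.383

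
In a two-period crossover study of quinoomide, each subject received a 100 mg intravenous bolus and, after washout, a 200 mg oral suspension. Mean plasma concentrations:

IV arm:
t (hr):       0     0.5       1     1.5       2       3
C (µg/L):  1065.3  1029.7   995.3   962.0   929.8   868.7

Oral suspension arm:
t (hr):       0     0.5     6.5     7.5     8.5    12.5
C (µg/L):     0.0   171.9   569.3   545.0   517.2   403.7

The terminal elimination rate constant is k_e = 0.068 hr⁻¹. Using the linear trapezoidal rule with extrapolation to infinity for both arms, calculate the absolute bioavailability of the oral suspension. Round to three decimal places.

F = 0.355

Trapezoidal AUC_0→3 (IV):
  [0→0.5]: (1065.3+1029.7)/2 × 0.5 = 523.75
  [0.5→1]: (1029.7+995.3)/2 × 0.5 = 506.25
  [1→1.5]: (995.3+962.0)/2 × 0.5 = 489.325
  [1.5→2]: (962.0+929.8)/2 × 0.5 = 472.95
  [2→3]: (929.8+868.7)/2 × 1 = 899.25
  Sum = 2891.525 µg/L·hr
IV tail: 868.7/0.068 = 12775.000; AUC_iv,0→∞ = 2891.525 + 12775.000 = 15666.525 µg/L·hr
Trapezoidal AUC_0→12.5 (oral suspension):
  [0→0.5]: (0.0+171.9)/2 × 0.5 = 42.975
  [0.5→6.5]: (171.9+569.3)/2 × 6 = 2223.6
  [6.5→7.5]: (569.3+545.0)/2 × 1 = 557.15
  [7.5→8.5]: (545.0+517.2)/2 × 1 = 531.1
  [8.5→12.5]: (517.2+403.7)/2 × 4 = 1841.8
  Sum = 5196.625 µg/L·hr
oral suspension tail: 403.7/0.068 = 5936.765; AUC_ev,0→∞ = 5196.625 + 5936.765 = 11133.39 µg/L·hr
F = (AUC_ev/D_ev)/(AUC_iv/D_iv) = (11133.39/200)/(15666.525/100) = 55.66695/156.66525 = 0.3553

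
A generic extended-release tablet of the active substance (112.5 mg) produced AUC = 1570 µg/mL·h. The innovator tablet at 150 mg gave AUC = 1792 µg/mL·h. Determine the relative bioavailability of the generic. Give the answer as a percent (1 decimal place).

F_rel = 116.8%

F_rel = (AUC_test/D_test) / (AUC_ref/D_ref)
      = (1570/112.5) / (1792/150)
      = 13.9556 / 11.9467 = 1.1682 = 116.82%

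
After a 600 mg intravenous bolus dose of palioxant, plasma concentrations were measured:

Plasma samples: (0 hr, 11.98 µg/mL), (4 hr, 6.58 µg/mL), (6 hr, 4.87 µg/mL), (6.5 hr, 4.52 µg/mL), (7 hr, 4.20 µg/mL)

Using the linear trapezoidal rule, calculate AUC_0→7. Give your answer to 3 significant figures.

AUC = 53.1 µg/mL·hr

Trapezoidal AUC_0→7:
  [0→4]: (11.98+6.58)/2 × 4 = 37.12
  [4→6]: (6.58+4.87)/2 × 2 = 11.45
  [6→6.5]: (4.87+4.52)/2 × 0.5 = 2.3475
  [6.5→7]: (4.52+4.20)/2 × 0.5 = 2.18
  Sum = 53.0975 µg/mL·hr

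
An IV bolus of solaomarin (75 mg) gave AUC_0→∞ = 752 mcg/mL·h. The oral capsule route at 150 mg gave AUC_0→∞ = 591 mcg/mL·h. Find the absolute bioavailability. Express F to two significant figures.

F = (AUC_ev / D_ev) / (AUC_iv / D_iv)
  = (591/150) / (752/75)
  = 3.94 / 10.0267 = 0.3930

F = 0.39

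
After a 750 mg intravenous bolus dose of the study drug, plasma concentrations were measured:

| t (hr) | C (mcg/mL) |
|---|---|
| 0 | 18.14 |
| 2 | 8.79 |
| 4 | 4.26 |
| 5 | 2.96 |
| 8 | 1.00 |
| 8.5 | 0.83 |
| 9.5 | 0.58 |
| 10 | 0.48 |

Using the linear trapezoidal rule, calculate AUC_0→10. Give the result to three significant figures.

AUC = 51.0 mcg/mL·hr

Trapezoidal AUC_0→10:
  [0→2]: (18.14+8.79)/2 × 2 = 26.93
  [2→4]: (8.79+4.26)/2 × 2 = 13.05
  [4→5]: (4.26+2.96)/2 × 1 = 3.61
  [5→8]: (2.96+1.00)/2 × 3 = 5.94
  [8→8.5]: (1.00+0.83)/2 × 0.5 = 0.4575
  [8.5→9.5]: (0.83+0.58)/2 × 1 = 0.705
  [9.5→10]: (0.58+0.48)/2 × 0.5 = 0.265
  Sum = 50.9575 mcg/mL·hr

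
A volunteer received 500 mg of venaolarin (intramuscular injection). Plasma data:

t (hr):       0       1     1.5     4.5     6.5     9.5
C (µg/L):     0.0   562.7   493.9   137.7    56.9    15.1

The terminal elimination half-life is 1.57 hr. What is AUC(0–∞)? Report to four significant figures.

AUC = 1830 µg/L·hr

Trapezoidal AUC_0→9.5:
  [0→1]: (0.0+562.7)/2 × 1 = 281.35
  [1→1.5]: (562.7+493.9)/2 × 0.5 = 264.15
  [1.5→4.5]: (493.9+137.7)/2 × 3 = 947.4
  [4.5→6.5]: (137.7+56.9)/2 × 2 = 194.6
  [6.5→9.5]: (56.9+15.1)/2 × 3 = 108.0
  Sum = 1795.5 µg/L·hr
k_e = ln2 / t½ = 0.693147 / 1.57 = 0.4415 hr^-1
Extrapolated tail: C_last / k_e = 15.1 / 0.4415 = 34.202
AUC_0→∞ = 1795.5 + 34.202 = 1829.702 µg/L·hr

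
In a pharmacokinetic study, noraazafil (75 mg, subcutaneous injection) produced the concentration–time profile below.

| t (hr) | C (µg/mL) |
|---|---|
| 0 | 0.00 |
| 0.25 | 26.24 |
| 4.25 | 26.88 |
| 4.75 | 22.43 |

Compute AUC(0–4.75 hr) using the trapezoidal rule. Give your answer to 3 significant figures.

AUC = 122 µg/mL·hr

Trapezoidal AUC_0→4.75:
  [0→0.25]: (0.00+26.24)/2 × 0.25 = 3.28
  [0.25→4.25]: (26.24+26.88)/2 × 4 = 106.24
  [4.25→4.75]: (26.88+22.43)/2 × 0.5 = 12.3275
  Sum = 121.8475 µg/mL·hr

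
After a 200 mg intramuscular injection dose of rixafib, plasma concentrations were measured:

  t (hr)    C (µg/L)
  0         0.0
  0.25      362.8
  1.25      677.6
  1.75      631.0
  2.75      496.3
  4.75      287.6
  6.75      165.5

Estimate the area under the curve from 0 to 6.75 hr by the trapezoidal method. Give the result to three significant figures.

Trapezoidal AUC_0→6.75:
  [0→0.25]: (0.0+362.8)/2 × 0.25 = 45.35
  [0.25→1.25]: (362.8+677.6)/2 × 1 = 520.2
  [1.25→1.75]: (677.6+631.0)/2 × 0.5 = 327.15
  [1.75→2.75]: (631.0+496.3)/2 × 1 = 563.65
  [2.75→4.75]: (496.3+287.6)/2 × 2 = 783.9
  [4.75→6.75]: (287.6+165.5)/2 × 2 = 453.1
  Sum = 2693.35 µg/L·hr

AUC = 2690 µg/L·hr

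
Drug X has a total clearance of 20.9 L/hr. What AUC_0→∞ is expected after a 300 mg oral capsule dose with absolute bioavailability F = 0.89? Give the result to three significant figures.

AUC = 12.8 mg/L·hr

AUC_0→∞ = F × Dose / CL
        = 0.89 × 300 / 20.9 = 12.7751 mg/L·hr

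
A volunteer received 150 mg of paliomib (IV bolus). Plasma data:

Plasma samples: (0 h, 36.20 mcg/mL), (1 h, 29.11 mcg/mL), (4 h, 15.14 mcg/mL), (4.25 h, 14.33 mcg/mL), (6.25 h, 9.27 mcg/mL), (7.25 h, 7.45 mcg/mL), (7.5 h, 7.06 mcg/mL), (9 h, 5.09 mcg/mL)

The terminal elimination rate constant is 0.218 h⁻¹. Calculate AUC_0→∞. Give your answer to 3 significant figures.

AUC = 169 mcg/mL·h

Trapezoidal AUC_0→9:
  [0→1]: (36.20+29.11)/2 × 1 = 32.655
  [1→4]: (29.11+15.14)/2 × 3 = 66.375
  [4→4.25]: (15.14+14.33)/2 × 0.25 = 3.68375
  [4.25→6.25]: (14.33+9.27)/2 × 2 = 23.6
  [6.25→7.25]: (9.27+7.45)/2 × 1 = 8.36
  [7.25→7.5]: (7.45+7.06)/2 × 0.25 = 1.81375
  [7.5→9]: (7.06+5.09)/2 × 1.5 = 9.1125
  Sum = 145.6 mcg/mL·h
Extrapolated tail: C_last / k_e = 5.09 / 0.218 = 23.349
AUC_0→∞ = 145.6 + 23.349 = 168.949 mcg/mL·h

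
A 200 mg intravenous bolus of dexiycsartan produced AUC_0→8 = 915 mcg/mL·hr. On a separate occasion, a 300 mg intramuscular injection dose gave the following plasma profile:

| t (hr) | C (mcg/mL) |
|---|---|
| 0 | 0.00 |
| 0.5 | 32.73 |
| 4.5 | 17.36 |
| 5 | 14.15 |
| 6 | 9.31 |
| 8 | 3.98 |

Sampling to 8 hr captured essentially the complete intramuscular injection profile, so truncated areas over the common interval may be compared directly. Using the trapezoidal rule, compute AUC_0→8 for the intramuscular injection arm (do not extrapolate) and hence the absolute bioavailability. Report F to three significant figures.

F = 0.103

Trapezoidal AUC_0→8 (intramuscular injection):
  [0→0.5]: (0.00+32.73)/2 × 0.5 = 8.1825
  [0.5→4.5]: (32.73+17.36)/2 × 4 = 100.18
  [4.5→5]: (17.36+14.15)/2 × 0.5 = 7.8775
  [5→6]: (14.15+9.31)/2 × 1 = 11.73
  [6→8]: (9.31+3.98)/2 × 2 = 13.29
  Sum = 141.26 mcg/mL·hr
F = (AUC_ev/D_ev)/(AUC_iv/D_iv) = (141.26/300)/(915/200) = 0.470867/4.575 = 0.1029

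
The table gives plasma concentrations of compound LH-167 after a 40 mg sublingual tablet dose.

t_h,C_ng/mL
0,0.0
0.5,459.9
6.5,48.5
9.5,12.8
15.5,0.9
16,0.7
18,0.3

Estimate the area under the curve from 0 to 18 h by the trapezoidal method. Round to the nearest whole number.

AUC = 1775 ng/mL·h

Trapezoidal AUC_0→18:
  [0→0.5]: (0.0+459.9)/2 × 0.5 = 114.975
  [0.5→6.5]: (459.9+48.5)/2 × 6 = 1525.2
  [6.5→9.5]: (48.5+12.8)/2 × 3 = 91.95
  [9.5→15.5]: (12.8+0.9)/2 × 6 = 41.1
  [15.5→16]: (0.9+0.7)/2 × 0.5 = 0.4
  [16→18]: (0.7+0.3)/2 × 2 = 1.0
  Sum = 1774.625 ng/mL·h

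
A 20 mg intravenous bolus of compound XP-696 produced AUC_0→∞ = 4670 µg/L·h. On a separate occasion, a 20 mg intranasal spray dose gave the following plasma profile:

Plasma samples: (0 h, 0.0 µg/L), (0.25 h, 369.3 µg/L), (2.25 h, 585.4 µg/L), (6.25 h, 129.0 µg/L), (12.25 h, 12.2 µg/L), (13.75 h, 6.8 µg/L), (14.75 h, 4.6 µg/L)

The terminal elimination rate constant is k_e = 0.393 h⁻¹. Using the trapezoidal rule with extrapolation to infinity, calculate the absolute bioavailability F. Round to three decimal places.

Trapezoidal AUC_0→14.75 (intranasal spray):
  [0→0.25]: (0.0+369.3)/2 × 0.25 = 46.1625
  [0.25→2.25]: (369.3+585.4)/2 × 2 = 954.7
  [2.25→6.25]: (585.4+129.0)/2 × 4 = 1428.8
  [6.25→12.25]: (129.0+12.2)/2 × 6 = 423.6
  [12.25→13.75]: (12.2+6.8)/2 × 1.5 = 14.25
  [13.75→14.75]: (6.8+4.6)/2 × 1 = 5.7
  Sum = 2873.2125 µg/L·h
Tail: C_last/k_e = 4.6/0.393 = 11.705
AUC_0→∞ (intranasal spray) = 2873.2125 + 11.705 = 2884.9175 µg/L·h
F = (AUC_ev/D_ev)/(AUC_iv/D_iv) = (2884.9175/20)/(4670/20) = 144.246/233.5 = 0.6178

F = 0.618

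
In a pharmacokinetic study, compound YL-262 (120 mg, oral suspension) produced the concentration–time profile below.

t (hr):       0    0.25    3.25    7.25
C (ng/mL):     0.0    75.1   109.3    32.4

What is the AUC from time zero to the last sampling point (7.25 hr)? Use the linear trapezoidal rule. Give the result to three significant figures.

AUC = 569 ng/mL·hr

Trapezoidal AUC_0→7.25:
  [0→0.25]: (0.0+75.1)/2 × 0.25 = 9.3875
  [0.25→3.25]: (75.1+109.3)/2 × 3 = 276.6
  [3.25→7.25]: (109.3+32.4)/2 × 4 = 283.4
  Sum = 569.3875 ng/mL·hr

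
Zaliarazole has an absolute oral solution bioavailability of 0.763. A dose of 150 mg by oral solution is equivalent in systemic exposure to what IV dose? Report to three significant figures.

D_iv = 114 mg

Systemic exposure from an extravascular dose = F × D_ev, so the equivalent IV dose is F × D_ev.
D_iv = F × D_ev = 0.763 × 150 = 114.45 mg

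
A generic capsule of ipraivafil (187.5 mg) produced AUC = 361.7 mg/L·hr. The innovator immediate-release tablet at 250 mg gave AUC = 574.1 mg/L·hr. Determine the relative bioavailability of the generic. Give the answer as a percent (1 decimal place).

F_rel = 84.0%

F_rel = (AUC_test/D_test) / (AUC_ref/D_ref)
      = (361.7/187.5) / (574.1/250)
      = 1.92907 / 2.2964 = 0.8400 = 84.00%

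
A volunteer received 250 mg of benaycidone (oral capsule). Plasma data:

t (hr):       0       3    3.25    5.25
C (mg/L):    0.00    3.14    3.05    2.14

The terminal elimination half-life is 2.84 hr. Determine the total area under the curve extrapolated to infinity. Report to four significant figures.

Trapezoidal AUC_0→5.25:
  [0→3]: (0.00+3.14)/2 × 3 = 4.71
  [3→3.25]: (3.14+3.05)/2 × 0.25 = 0.77375
  [3.25→5.25]: (3.05+2.14)/2 × 2 = 5.19
  Sum = 10.67375 mg/L·hr
k_e = ln2 / t½ = 0.693147 / 2.84 = 0.2441 hr^-1
Extrapolated tail: C_last / k_e = 2.14 / 0.2441 = 8.767
AUC_0→∞ = 10.67375 + 8.767 = 19.44075 mg/L·hr

AUC = 19.44 mg/L·hr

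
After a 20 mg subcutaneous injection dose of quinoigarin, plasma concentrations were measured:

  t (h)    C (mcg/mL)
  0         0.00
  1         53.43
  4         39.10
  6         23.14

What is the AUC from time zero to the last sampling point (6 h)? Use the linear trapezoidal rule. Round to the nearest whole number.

AUC = 228 mcg/mL·h

Trapezoidal AUC_0→6:
  [0→1]: (0.00+53.43)/2 × 1 = 26.715
  [1→4]: (53.43+39.10)/2 × 3 = 138.795
  [4→6]: (39.10+23.14)/2 × 2 = 62.24
  Sum = 227.75 mcg/mL·h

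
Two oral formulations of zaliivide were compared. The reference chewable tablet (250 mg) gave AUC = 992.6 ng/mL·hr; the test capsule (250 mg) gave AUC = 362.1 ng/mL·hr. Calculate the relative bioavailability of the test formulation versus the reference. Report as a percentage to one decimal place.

F_rel = (AUC_test/D_test) / (AUC_ref/D_ref)
      = (362.1/250) / (992.6/250)
      = 1.4484 / 3.9704 = 0.3648 = 36.48%

F_rel = 36.5%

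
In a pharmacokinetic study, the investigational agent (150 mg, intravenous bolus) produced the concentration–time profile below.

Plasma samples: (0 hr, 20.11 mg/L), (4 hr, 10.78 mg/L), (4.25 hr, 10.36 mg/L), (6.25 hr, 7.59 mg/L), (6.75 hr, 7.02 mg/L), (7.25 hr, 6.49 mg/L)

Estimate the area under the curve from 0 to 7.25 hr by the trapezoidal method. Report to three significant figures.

AUC = 89.4 mg/L·hr

Trapezoidal AUC_0→7.25:
  [0→4]: (20.11+10.78)/2 × 4 = 61.78
  [4→4.25]: (10.78+10.36)/2 × 0.25 = 2.6425
  [4.25→6.25]: (10.36+7.59)/2 × 2 = 17.95
  [6.25→6.75]: (7.59+7.02)/2 × 0.5 = 3.6525
  [6.75→7.25]: (7.02+6.49)/2 × 0.5 = 3.3775
  Sum = 89.4025 mg/L·hr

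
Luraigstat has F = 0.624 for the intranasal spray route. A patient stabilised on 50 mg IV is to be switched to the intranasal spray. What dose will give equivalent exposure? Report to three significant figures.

D_intranasal = 80.1 mg

For equal systemic exposure: F × D_ev = D_iv
D_ev = D_iv / F = 50 / 0.624 = 80.1282 mg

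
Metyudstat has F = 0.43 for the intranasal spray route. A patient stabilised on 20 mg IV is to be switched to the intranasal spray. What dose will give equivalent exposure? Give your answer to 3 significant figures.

D_intranasal = 46.5 mg

For equal systemic exposure: F × D_ev = D_iv
D_ev = D_iv / F = 20 / 0.43 = 46.5116 mg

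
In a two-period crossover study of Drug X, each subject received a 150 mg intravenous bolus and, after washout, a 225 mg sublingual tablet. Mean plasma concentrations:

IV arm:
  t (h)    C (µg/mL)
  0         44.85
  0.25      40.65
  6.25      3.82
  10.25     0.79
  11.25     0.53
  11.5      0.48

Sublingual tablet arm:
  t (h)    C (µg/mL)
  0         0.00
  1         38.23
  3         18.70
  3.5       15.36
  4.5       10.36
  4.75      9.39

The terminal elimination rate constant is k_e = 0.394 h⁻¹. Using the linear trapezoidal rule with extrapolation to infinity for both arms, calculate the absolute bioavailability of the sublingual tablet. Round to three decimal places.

Trapezoidal AUC_0→11.5 (IV):
  [0→0.25]: (44.85+40.65)/2 × 0.25 = 10.6875
  [0.25→6.25]: (40.65+3.82)/2 × 6 = 133.41
  [6.25→10.25]: (3.82+0.79)/2 × 4 = 9.22
  [10.25→11.25]: (0.79+0.53)/2 × 1 = 0.66
  [11.25→11.5]: (0.53+0.48)/2 × 0.25 = 0.12625
  Sum = 154.10375 µg/mL·h
IV tail: 0.48/0.394 = 1.218; AUC_iv,0→∞ = 154.10375 + 1.218 = 155.32175 µg/mL·h
Trapezoidal AUC_0→4.75 (sublingual tablet):
  [0→1]: (0.00+38.23)/2 × 1 = 19.115
  [1→3]: (38.23+18.70)/2 × 2 = 56.93
  [3→3.5]: (18.70+15.36)/2 × 0.5 = 8.515
  [3.5→4.5]: (15.36+10.36)/2 × 1 = 12.86
  [4.5→4.75]: (10.36+9.39)/2 × 0.25 = 2.46875
  Sum = 99.88875 µg/mL·h
sublingual tablet tail: 9.39/0.394 = 23.832; AUC_ev,0→∞ = 99.88875 + 23.832 = 123.72075 µg/mL·h
F = (AUC_ev/D_ev)/(AUC_iv/D_iv) = (123.72075/225)/(155.32175/150) = 0.54987/1.03548 = 0.5310

F = 0.531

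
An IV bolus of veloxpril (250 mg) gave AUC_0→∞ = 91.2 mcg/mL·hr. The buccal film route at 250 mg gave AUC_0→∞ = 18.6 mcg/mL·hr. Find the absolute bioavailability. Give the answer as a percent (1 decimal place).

F = 20.4%

F = (AUC_ev / D_ev) / (AUC_iv / D_iv)
  = (18.6/250) / (91.2/250)
  = 0.0744 / 0.3648 = 0.2039
  = 20.39%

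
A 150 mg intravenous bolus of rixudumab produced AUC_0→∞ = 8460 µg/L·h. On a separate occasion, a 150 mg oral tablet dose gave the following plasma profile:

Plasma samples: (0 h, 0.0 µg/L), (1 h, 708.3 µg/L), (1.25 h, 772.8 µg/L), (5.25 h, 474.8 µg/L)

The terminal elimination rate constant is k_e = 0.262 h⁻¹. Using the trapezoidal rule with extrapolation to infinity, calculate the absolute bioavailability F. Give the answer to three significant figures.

F = 0.573

Trapezoidal AUC_0→5.25 (oral tablet):
  [0→1]: (0.0+708.3)/2 × 1 = 354.15
  [1→1.25]: (708.3+772.8)/2 × 0.25 = 185.1375
  [1.25→5.25]: (772.8+474.8)/2 × 4 = 2495.2
  Sum = 3034.4875 µg/L·h
Tail: C_last/k_e = 474.8/0.262 = 1812.214
AUC_0→∞ (oral tablet) = 3034.4875 + 1812.214 = 4846.7015 µg/L·h
F = (AUC_ev/D_ev)/(AUC_iv/D_iv) = (4846.7015/150)/(8460/150) = 32.3113/56.4 = 0.5729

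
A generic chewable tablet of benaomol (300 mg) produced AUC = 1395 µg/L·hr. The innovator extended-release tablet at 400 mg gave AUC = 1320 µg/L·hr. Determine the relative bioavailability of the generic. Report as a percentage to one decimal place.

F_rel = (AUC_test/D_test) / (AUC_ref/D_ref)
      = (1395/300) / (1320/400)
      = 4.65 / 3.3 = 1.4091 = 140.91%

F_rel = 140.9%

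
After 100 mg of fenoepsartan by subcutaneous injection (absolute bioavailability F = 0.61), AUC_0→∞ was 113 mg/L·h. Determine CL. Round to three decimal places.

CL = 0.540 L/h

CL = F × Dose / AUC_0→∞
   = 0.61 × 100 / 113 = 0.539823 L/h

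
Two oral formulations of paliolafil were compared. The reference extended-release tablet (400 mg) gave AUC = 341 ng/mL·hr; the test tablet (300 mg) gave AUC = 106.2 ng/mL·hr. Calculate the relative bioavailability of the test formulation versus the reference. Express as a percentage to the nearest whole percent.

F_rel = 42%

F_rel = (AUC_test/D_test) / (AUC_ref/D_ref)
      = (106.2/300) / (341/400)
      = 0.354 / 0.8525 = 0.4152 = 41.52%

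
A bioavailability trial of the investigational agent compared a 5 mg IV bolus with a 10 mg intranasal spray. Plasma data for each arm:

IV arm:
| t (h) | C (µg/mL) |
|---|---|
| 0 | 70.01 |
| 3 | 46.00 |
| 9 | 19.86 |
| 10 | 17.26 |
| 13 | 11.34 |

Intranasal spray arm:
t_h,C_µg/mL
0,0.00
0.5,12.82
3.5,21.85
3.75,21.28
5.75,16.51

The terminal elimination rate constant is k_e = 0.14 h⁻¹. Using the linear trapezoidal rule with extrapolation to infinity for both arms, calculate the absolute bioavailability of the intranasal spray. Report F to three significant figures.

Trapezoidal AUC_0→13 (IV):
  [0→3]: (70.01+46.00)/2 × 3 = 174.015
  [3→9]: (46.00+19.86)/2 × 6 = 197.58
  [9→10]: (19.86+17.26)/2 × 1 = 18.56
  [10→13]: (17.26+11.34)/2 × 3 = 42.9
  Sum = 433.055 µg/mL·h
IV tail: 11.34/0.14 = 81.000; AUC_iv,0→∞ = 433.055 + 81.000 = 514.055 µg/mL·h
Trapezoidal AUC_0→5.75 (intranasal spray):
  [0→0.5]: (0.00+12.82)/2 × 0.5 = 3.205
  [0.5→3.5]: (12.82+21.85)/2 × 3 = 52.005
  [3.5→3.75]: (21.85+21.28)/2 × 0.25 = 5.39125
  [3.75→5.75]: (21.28+16.51)/2 × 2 = 37.79
  Sum = 98.39125 µg/mL·h
intranasal spray tail: 16.51/0.14 = 117.929; AUC_ev,0→∞ = 98.39125 + 117.929 = 216.32025 µg/mL·h
F = (AUC_ev/D_ev)/(AUC_iv/D_iv) = (216.32025/10)/(514.055/5) = 21.632025/102.811 = 0.2104

F = 0.210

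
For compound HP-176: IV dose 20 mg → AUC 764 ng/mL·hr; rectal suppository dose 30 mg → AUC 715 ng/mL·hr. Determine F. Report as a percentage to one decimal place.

F = (AUC_ev / D_ev) / (AUC_iv / D_iv)
  = (715/30) / (764/20)
  = 23.8333 / 38.2 = 0.6239
  = 62.39%

F = 62.4%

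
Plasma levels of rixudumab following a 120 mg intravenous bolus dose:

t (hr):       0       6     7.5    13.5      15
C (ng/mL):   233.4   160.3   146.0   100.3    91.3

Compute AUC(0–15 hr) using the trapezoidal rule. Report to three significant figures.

Trapezoidal AUC_0→15:
  [0→6]: (233.4+160.3)/2 × 6 = 1181.1
  [6→7.5]: (160.3+146.0)/2 × 1.5 = 229.725
  [7.5→13.5]: (146.0+100.3)/2 × 6 = 738.9
  [13.5→15]: (100.3+91.3)/2 × 1.5 = 143.7
  Sum = 2293.425 ng/mL·hr

AUC = 2290 ng/mL·hr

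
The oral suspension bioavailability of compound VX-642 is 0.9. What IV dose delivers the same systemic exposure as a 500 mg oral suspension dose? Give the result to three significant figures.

Systemic exposure from an extravascular dose = F × D_ev, so the equivalent IV dose is F × D_ev.
D_iv = F × D_ev = 0.9 × 500 = 450 mg

D_iv = 450 mg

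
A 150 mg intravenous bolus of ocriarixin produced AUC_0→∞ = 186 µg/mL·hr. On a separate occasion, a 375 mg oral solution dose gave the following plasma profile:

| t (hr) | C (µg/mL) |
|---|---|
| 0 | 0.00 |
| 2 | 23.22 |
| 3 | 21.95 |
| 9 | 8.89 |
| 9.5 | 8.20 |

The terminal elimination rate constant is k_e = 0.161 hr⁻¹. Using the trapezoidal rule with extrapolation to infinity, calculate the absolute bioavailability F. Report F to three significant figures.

Trapezoidal AUC_0→9.5 (oral solution):
  [0→2]: (0.00+23.22)/2 × 2 = 23.22
  [2→3]: (23.22+21.95)/2 × 1 = 22.585
  [3→9]: (21.95+8.89)/2 × 6 = 92.52
  [9→9.5]: (8.89+8.20)/2 × 0.5 = 4.2725
  Sum = 142.5975 µg/mL·hr
Tail: C_last/k_e = 8.20/0.161 = 50.932
AUC_0→∞ (oral solution) = 142.5975 + 50.932 = 193.5295 µg/mL·hr
F = (AUC_ev/D_ev)/(AUC_iv/D_iv) = (193.5295/375)/(186/150) = 0.516079/1.24 = 0.4162

F = 0.416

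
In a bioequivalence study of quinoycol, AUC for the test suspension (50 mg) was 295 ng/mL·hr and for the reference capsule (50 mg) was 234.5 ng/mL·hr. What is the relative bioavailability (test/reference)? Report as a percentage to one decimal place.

F_rel = 125.8%

F_rel = (AUC_test/D_test) / (AUC_ref/D_ref)
      = (295/50) / (234.5/50)
      = 5.9 / 4.69 = 1.2580 = 125.80%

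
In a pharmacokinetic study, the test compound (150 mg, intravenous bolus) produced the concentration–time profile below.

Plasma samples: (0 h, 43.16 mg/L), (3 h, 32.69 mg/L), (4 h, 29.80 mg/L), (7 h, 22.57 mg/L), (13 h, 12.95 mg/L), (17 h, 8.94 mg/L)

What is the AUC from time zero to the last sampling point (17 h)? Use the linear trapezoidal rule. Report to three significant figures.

Trapezoidal AUC_0→17:
  [0→3]: (43.16+32.69)/2 × 3 = 113.775
  [3→4]: (32.69+29.80)/2 × 1 = 31.245
  [4→7]: (29.80+22.57)/2 × 3 = 78.555
  [7→13]: (22.57+12.95)/2 × 6 = 106.56
  [13→17]: (12.95+8.94)/2 × 4 = 43.78
  Sum = 373.915 mg/L·h

AUC = 374 mg/L·h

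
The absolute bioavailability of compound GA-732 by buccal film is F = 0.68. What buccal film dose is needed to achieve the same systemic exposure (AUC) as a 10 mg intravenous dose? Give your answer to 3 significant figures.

For equal systemic exposure: F × D_ev = D_iv
D_ev = D_iv / F = 10 / 0.68 = 14.7059 mg

D_buccal = 14.7 mg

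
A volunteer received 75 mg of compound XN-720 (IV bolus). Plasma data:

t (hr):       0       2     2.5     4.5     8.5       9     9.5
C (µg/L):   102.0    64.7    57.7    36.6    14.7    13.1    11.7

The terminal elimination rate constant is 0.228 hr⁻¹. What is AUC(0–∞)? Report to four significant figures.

AUC = 458.7 µg/L·hr

Trapezoidal AUC_0→9.5:
  [0→2]: (102.0+64.7)/2 × 2 = 166.7
  [2→2.5]: (64.7+57.7)/2 × 0.5 = 30.6
  [2.5→4.5]: (57.7+36.6)/2 × 2 = 94.3
  [4.5→8.5]: (36.6+14.7)/2 × 4 = 102.6
  [8.5→9]: (14.7+13.1)/2 × 0.5 = 6.95
  [9→9.5]: (13.1+11.7)/2 × 0.5 = 6.2
  Sum = 407.35 µg/L·hr
Extrapolated tail: C_last / k_e = 11.7 / 0.228 = 51.316
AUC_0→∞ = 407.35 + 51.316 = 458.666 µg/L·hr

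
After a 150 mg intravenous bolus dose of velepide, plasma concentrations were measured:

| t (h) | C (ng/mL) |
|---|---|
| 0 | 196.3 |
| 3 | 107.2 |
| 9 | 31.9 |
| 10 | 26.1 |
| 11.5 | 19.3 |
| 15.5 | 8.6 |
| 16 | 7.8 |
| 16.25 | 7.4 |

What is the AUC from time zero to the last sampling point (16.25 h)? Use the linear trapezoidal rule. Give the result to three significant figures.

AUC = 997 ng/mL·h

Trapezoidal AUC_0→16.25:
  [0→3]: (196.3+107.2)/2 × 3 = 455.25
  [3→9]: (107.2+31.9)/2 × 6 = 417.3
  [9→10]: (31.9+26.1)/2 × 1 = 29.0
  [10→11.5]: (26.1+19.3)/2 × 1.5 = 34.05
  [11.5→15.5]: (19.3+8.6)/2 × 4 = 55.8
  [15.5→16]: (8.6+7.8)/2 × 0.5 = 4.1
  [16→16.25]: (7.8+7.4)/2 × 0.25 = 1.9
  Sum = 997.4 ng/mL·h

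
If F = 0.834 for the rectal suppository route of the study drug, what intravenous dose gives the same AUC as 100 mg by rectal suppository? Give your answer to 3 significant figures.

Systemic exposure from an extravascular dose = F × D_ev, so the equivalent IV dose is F × D_ev.
D_iv = F × D_ev = 0.834 × 100 = 83.4 mg

D_iv = 83.4 mg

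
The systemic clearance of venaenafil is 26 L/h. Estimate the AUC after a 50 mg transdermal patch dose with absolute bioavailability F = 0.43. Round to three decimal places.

AUC = 0.827 mg/L·h

AUC_0→∞ = F × Dose / CL
        = 0.43 × 50 / 26 = 0.826923 mg/L·h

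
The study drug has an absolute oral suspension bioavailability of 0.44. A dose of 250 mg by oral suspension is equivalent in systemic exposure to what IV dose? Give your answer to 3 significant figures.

Systemic exposure from an extravascular dose = F × D_ev, so the equivalent IV dose is F × D_ev.
D_iv = F × D_ev = 0.44 × 250 = 110 mg

D_iv = 110 mg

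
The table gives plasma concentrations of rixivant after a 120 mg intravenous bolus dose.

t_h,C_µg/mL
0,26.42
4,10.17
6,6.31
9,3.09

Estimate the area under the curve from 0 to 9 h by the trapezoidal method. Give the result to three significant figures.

AUC = 104 µg/mL·h

Trapezoidal AUC_0→9:
  [0→4]: (26.42+10.17)/2 × 4 = 73.18
  [4→6]: (10.17+6.31)/2 × 2 = 16.48
  [6→9]: (6.31+3.09)/2 × 3 = 14.1
  Sum = 103.76 µg/mL·h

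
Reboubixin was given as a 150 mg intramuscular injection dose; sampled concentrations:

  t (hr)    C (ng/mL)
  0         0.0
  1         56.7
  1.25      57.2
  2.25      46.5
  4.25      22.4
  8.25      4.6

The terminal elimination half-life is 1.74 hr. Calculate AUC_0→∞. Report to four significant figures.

Trapezoidal AUC_0→8.25:
  [0→1]: (0.0+56.7)/2 × 1 = 28.35
  [1→1.25]: (56.7+57.2)/2 × 0.25 = 14.2375
  [1.25→2.25]: (57.2+46.5)/2 × 1 = 51.85
  [2.25→4.25]: (46.5+22.4)/2 × 2 = 68.9
  [4.25→8.25]: (22.4+4.6)/2 × 4 = 54.0
  Sum = 217.3375 ng/mL·hr
k_e = ln2 / t½ = 0.693147 / 1.74 = 0.3984 hr^-1
Extrapolated tail: C_last / k_e = 4.6 / 0.3984 = 11.546
AUC_0→∞ = 217.3375 + 11.546 = 228.8835 ng/mL·hr

AUC = 228.9 ng/mL·hr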